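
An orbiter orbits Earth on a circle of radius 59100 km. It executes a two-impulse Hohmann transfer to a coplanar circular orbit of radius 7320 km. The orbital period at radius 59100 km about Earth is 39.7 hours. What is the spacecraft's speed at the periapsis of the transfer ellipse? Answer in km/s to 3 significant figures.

From Kepler's third law T² = 4π²r³/μ at r = 59100 km, T = 39.7 hours = 39.7 × 3600 s = 1.4292×10^5 s: μ = 4π²r³/T² = 3.98966×10^5 km³/s².
Transfer-ellipse semi-major axis a_t = (r₁ + r₂)/2 = (59100 + 7320)/2 = 33210 km.
At periapsis, r = 7320 km.
From the vis-viva equation, v = √[μ(2/r − 1/a_t)] = 9.849 km/s.

v = 9.85 km/s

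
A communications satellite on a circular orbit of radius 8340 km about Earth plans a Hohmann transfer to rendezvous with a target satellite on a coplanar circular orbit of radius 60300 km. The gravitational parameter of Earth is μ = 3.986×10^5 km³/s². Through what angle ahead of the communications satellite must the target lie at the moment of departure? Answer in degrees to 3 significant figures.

φ = 103°

The Hohmann ellipse has a_t = (r₁ + r₂)/2 = 34320 km.
Transfer time t = π√(a_t³/μ) = 31640 s.
Target angular speed ω₂ = √(μ/r₂³) = 4.264×10^-5 rad/s.
Angle swept by the target during transfer: ω₂·t = 1.349 rad = 77.29°.
The communications satellite traverses 180° on the transfer ellipse, so the target must lead by 180° − 77.29° = 103°.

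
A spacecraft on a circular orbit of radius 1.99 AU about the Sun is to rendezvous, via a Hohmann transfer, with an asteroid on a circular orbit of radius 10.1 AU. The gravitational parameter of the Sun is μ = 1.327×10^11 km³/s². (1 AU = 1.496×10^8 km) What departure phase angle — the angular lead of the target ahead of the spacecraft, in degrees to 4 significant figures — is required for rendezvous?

φ = 96.65°

In km: r₁ = 1.99 × 1.496×10^8 = 2.97704×10^8 km; r₂ = 10.1 × 1.496×10^8 = 1.51096×10^9 km.
The Hohmann ellipse has a_t = (r₁ + r₂)/2 = 9.04332×10^8 km.
Transfer time t = π√(a_t³/μ) = 2.34534×10^8 s.
Target angular speed ω₂ = √(μ/r₂³) = 6.20235×10^-9 rad/s.
Angle swept by the target during transfer: ω₂·t = 1.4547 rad = 83.35°.
Arrival is 180° from departure on the ellipse, so φ = 180° − 83.35° = 96.65°.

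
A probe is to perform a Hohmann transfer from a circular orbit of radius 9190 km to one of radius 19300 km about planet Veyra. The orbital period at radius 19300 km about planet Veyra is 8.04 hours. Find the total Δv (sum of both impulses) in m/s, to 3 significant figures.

From Kepler's third law T² = 4π²r³/μ at r = 19300 km, T = 8.04 hours = 8.04 × 3600 s = 28944 s: μ = 4π²r³/T² = 3.38778×10^5 km³/s².
Semi-major axis of the transfer orbit: a_t = (9190 + 19300)/2 = 14245 km.
At r₁ the circular-orbit speed is v₁ = √(μ/r₁) = 6.07155 km/s.
Transfer-orbit speed at r₁ (vis-viva): v_p = √[μ(2/r₁ − 1/a_t)] = 7.06719 km/s.
First burn Δv₁ = |v_p − v₁| = 0.9956 km/s.
At r₂, v₂ = √(μ/r₂) = 4.1897 km/s.
Transfer-orbit speed at r₂: v_a = √[μ(2/r₂ − 1/a_t)] = 3.3652 km/s.
Second burn Δv₂ = |v₂ − v_a| = 0.8245 km/s.
Δv = Δv₁ + Δv₂ = 0.9956 + 0.8245 = 1.820 km/s.

Δv = 1820 m/s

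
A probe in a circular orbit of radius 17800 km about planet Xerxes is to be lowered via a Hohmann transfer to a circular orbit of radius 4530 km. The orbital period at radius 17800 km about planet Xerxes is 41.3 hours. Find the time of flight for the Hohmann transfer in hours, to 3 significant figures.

From Kepler's third law T² = 4π²r³/μ at r = 17800 km, T = 41.3 hours = 41.3 × 3600 s = 1.4868×10^5 s: μ = 4π²r³/T² = 10072.0 km³/s².
Transfer-ellipse semi-major axis a_t = (r₁ + r₂)/2 = (17800 + 4530)/2 = 11165 km.
By Kepler's third law the transfer-orbit period is T = 2π√(a_t³/μ), so t = T/2 = 36930 s.
Converting: 36930 s ÷ 3600 s/hour = 10.3 hours.

t = 10.3 hours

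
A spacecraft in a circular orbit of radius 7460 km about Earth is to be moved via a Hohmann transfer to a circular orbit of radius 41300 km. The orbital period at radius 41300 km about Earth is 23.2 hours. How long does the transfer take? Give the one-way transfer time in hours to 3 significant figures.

From Kepler's third law T² = 4π²r³/μ at r = 41300 km, T = 23.2 hours = 23.2 × 3600 s = 83520 s: μ = 4π²r³/T² = 3.98684×10^5 km³/s².
Transfer-ellipse semi-major axis a_t = (r₁ + r₂)/2 = (7460 + 41300)/2 = 24380 km.
Half the transfer-orbit period gives t = π√(a_t³/μ) = 18940 s.
Converting: 18940 s ÷ 3600 s/hour = 5.26 hours.

t = 5.26 hours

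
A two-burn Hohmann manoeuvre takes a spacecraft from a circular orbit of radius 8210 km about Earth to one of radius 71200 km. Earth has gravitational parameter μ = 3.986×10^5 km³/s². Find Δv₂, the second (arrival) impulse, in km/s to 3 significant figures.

The Hohmann ellipse has a_t = (r₁ + r₂)/2 = 39705 km.
On the circular orbit at r = 71200 km, v_c = √(μ/r) = 2.366 km/s.
Vis-viva on the transfer ellipse at r = 71200 km gives v_t = √[μ(2/r − 1/a_t)] = 1.076 km/s.
Δv₂ = |v_t − v_c| = |1.076 − 2.366| = 1.290 km/s.

Δv₂ = 1.29 km/s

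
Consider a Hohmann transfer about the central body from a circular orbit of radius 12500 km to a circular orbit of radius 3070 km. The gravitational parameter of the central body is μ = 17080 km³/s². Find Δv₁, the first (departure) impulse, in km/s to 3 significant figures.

The Hohmann ellipse has a_t = (r₁ + r₂)/2 = 7785 km.
On the circular orbit at r = 12500 km, v_c = √(μ/r) = 1.169 km/s.
Transfer-orbit speed at the same r (vis-viva, a = a_t): v_t = √[μ(2/r − 1/a_t)] = 0.7341 km/s.
Δv₁ = |v_t − v_c| = |0.7341 − 1.169| = 0.4349 km/s.

Δv₁ = 0.435 km/s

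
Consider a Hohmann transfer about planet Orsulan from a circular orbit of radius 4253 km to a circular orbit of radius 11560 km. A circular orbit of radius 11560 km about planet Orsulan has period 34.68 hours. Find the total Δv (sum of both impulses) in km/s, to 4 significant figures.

Δv = 0.3557 km/s

From Kepler's third law T² = 4π²r³/μ at r = 11560 km, T = 34.68 hours = 34.68 × 3600 s = 1.24848×10^5 s: μ = 4π²r³/T² = 3912.64 km³/s².
Semi-major axis of the transfer orbit: a_t = (4253 + 11560)/2 = 7906.5 km.
At r₁ the circular-orbit speed is v₁ = √(μ/r₁) = 0.959152 km/s.
Transfer-orbit speed at r₁ (vis-viva): v_p = √[μ(2/r₁ − 1/a_t)] = 1.15978 km/s.
First burn Δv₁ = |v_p − v₁| = 0.2006 km/s.
At r₂, v₂ = √(μ/r₂) = 0.5818 km/s.
Transfer-orbit speed at r₂: v_a = √[μ(2/r₂ − 1/a_t)] = 0.4267 km/s.
Second burn Δv₂ = |v₂ − v_a| = 0.1551 km/s.
Total Δv = Δv₁ + Δv₂ = 0.3557 km/s.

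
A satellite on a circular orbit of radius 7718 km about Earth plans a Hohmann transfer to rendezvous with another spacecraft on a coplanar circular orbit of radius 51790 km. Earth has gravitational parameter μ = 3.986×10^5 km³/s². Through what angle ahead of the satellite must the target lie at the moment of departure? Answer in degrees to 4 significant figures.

Semi-major axis of the transfer orbit: a_t = (7718 + 51790)/2 = 29754 km.
Transfer time t = π√(a_t³/μ) = 25540 s.
The target's mean motion on its circular orbit is ω₂ = √(μ/r₂³) = 5.357×10^-5 rad/s.
Angle swept by the target during transfer: ω₂·t = 1.368 rad = 78.38°.
The satellite traverses 180° on the transfer ellipse, so the target must lead by 180° − 78.38° = 101.6°.

φ = 101.6°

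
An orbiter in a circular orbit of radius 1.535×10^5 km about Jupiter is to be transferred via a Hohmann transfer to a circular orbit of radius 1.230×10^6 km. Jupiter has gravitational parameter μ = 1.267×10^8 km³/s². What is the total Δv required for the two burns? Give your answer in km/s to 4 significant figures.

Δv = 14.95 km/s

Semi-major axis of the transfer orbit: a_t = (1.535×10^5 + 1.230×10^6)/2 = 6.9175×10^5 km.
At r₁ the circular-orbit speed is v₁ = √(μ/r₁) = 28.73 km/s.
On the transfer ellipse at r₁, vis-viva gives v_p = √[μ(2/r₁ − 1/a_t)] = 38.31 km/s.
First burn Δv₁ = |v_p − v₁| = 9.580 km/s.
Circular speed at r₂: v₂ = √(μ/r₂) = 10.149 km/s.
Transfer-orbit speed at r₂: v_a = √[μ(2/r₂ − 1/a_t)] = 4.7810 km/s.
Second burn Δv₂ = |v₂ − v_a| = 5.368 km/s.
Total Δv = Δv₁ + Δv₂ = 14.95 km/s.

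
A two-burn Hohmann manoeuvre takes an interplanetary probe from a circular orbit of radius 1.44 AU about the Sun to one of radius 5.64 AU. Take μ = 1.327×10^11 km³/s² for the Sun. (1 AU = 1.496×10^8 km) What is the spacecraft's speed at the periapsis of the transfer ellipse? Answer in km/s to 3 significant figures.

v = 31.3 km/s

In km: r₁ = 1.44 × 1.496×10^8 = 2.15424×10^8 km; r₂ = 5.64 × 1.496×10^8 = 8.43744×10^8 km.
Semi-major axis of the transfer orbit: a_t = (2.15424×10^8 + 8.43744×10^8)/2 = 5.29584×10^8 km.
The periapsis of the transfer ellipse is at r = 2.15424×10^8 km.
From the vis-viva equation, v = √[μ(2/r − 1/a_t)] = 31.33 km/s.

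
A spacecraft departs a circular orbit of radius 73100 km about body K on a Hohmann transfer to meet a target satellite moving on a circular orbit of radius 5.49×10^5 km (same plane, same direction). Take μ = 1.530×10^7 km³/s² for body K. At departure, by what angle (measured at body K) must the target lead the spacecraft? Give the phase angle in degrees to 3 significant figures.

Semi-major axis of the transfer orbit: a_t = (73100 + 5.490×10^5)/2 = 3.1105×10^5 km.
The half-period of the transfer ellipse is t = π√(a_t³/μ) = 1.3933×10^5 s.
The target's mean motion on its circular orbit is ω₂ = √(μ/r₂³) = 9.6158×10^-6 rad/s.
Angle swept by the target during transfer: ω₂·t = 1.3398 rad = 76.76°.
The spacecraft traverses 180° on the transfer ellipse, so the target must lead by 180° − 76.76° = 103°.

φ = 103°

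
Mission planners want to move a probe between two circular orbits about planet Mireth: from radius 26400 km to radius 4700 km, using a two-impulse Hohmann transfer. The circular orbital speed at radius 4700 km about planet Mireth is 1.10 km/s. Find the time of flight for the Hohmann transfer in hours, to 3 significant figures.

t = 22.4 hours

From the circular-orbit relation v² = μ/r at r = 4700 km: μ = v²r = (1.10)² × 4700 = 5687.00 km³/s².
Semi-major axis of the transfer orbit: a_t = (26400 + 4700)/2 = 15550 km.
Transfer time t = π√(a_t³/μ) = π√((15550)³ / 5687.00) = 80780 s.
Converting: 80780 s ÷ 3600 s/hour = 22.4 hours.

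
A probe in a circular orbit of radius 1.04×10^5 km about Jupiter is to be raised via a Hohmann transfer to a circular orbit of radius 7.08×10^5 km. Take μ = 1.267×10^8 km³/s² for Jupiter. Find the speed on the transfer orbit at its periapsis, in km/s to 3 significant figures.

The Hohmann ellipse has a_t = (r₁ + r₂)/2 = 4.060×10^5 km.
The periapsis of the transfer ellipse is at r = 1.040×10^5 km.
Vis-viva: v = √[μ(2/r − 1/a_t)] = √[1.267×10^8 × (2/1.040×10^5 − 1/4.060×10^5)] = 46.09 km/s.

v = 46.1 km/s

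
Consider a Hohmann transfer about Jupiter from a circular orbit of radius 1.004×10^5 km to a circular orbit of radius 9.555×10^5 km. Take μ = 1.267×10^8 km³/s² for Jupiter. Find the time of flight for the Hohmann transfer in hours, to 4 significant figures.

t = 29.74 hours

Semi-major axis of the transfer orbit: a_t = (1.004×10^5 + 9.555×10^5)/2 = 5.2795×10^5 km.
Transfer time t = π√(a_t³/μ) = π√((5.2795×10^5)³ / 1.267×10^8) = 1.0707×10^5 s.
Converting: 1.0707×10^5 s ÷ 3600 s/hour = 29.74 hours.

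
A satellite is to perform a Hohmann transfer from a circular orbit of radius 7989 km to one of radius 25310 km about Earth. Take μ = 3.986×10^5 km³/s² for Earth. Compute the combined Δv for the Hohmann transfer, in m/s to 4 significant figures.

Δv = 2865 m/s

Semi-major axis of the transfer orbit: a_t = (7989 + 25310)/2 = 16649.5 km.
At r₁ the circular-orbit speed is v₁ = √(μ/r₁) = 7.064 km/s.
On the transfer ellipse at r₁, vis-viva gives v_p = √[μ(2/r₁ − 1/a_t)] = 8.709 km/s.
First burn Δv₁ = |v_p − v₁| = 1.645 km/s.
At r₂, v₂ = √(μ/r₂) = 3.96847 km/s.
Transfer-orbit speed at r₂: v_a = √[μ(2/r₂ − 1/a_t)] = 2.74896 km/s.
Second burn Δv₂ = |v₂ − v_a| = 1.220 km/s.
Δv = Δv₁ + Δv₂ = 1.645 + 1.220 = 2.865 km/s.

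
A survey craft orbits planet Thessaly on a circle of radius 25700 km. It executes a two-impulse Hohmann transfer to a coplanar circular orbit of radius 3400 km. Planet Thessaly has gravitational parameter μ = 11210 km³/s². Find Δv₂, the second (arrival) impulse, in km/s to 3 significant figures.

Δv₂ = 0.597 km/s

Transfer-ellipse semi-major axis a_t = (r₁ + r₂)/2 = (25700 + 3400)/2 = 14550 km.
On the circular orbit at r = 3400 km, v_c = √(μ/r) = 1.8158 km/s.
Transfer-orbit speed at the same r (vis-viva, a = a_t): v_t = √[μ(2/r − 1/a_t)] = 2.4132 km/s.
Δv₂ = |v_t − v_c| = |2.4132 − 1.8158| = 0.5974 km/s.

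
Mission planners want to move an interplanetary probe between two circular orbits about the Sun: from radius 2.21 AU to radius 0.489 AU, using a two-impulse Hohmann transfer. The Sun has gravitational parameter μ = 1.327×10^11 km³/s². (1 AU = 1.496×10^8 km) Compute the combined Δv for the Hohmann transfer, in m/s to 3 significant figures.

In km: r₁ = 2.21 × 1.496×10^8 = 3.30616×10^8 km; r₂ = 0.489 × 1.496×10^8 = 7.31544×10^7 km.
The Hohmann ellipse has a_t = (r₁ + r₂)/2 = 2.018852×10^8 km.
Circular speed at r₁: v₁ = √(μ/r₁) = √(1.327×10^11/3.30616×10^8) = 20.03427 km/s.
Transfer-orbit speed at r₁ (vis-viva): v_a = √[μ(2/r₁ − 1/a_t)] = 12.05984 km/s.
First burn Δv₁ = |v_a − v₁| = 7.9744 km/s.
At r₂, v₂ = √(μ/r₂) = 42.591 km/s.
Transfer-orbit speed at r₂: v_p = √[μ(2/r₂ − 1/a_t)] = 54.504 km/s.
Second burn Δv₂ = |v₂ − v_p| = 11.913 km/s.
Δv = Δv₁ + Δv₂ = 7.9744 + 11.913 = 19.89 km/s.

Δv = 19900 m/s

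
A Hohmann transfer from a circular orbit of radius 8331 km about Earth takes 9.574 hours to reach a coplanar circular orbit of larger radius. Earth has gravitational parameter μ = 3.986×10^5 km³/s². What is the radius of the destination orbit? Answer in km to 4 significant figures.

Transfer time t = 9.574 hours = 34466.4 s, and t = π√(a_t³/μ).
So a_t = (μ t²/π²)^(1/3) = (3.986×10^5 × (34466.4)² / π²)^(1/3) = 36337 km.
Since a_t = (r₁ + r₂)/2, r₂ = 2a_t − r₁ = 2×36337 − 8331 = 64343 km.

r₂ = 64340 km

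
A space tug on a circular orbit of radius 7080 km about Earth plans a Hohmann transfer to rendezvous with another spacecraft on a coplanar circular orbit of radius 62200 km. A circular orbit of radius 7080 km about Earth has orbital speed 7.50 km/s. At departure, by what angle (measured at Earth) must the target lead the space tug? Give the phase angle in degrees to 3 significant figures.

From the circular-orbit relation v² = μ/r at r = 7080 km: μ = v²r = (7.50)² × 7080 = 3.98250×10^5 km³/s².
The Hohmann ellipse has a_t = (r₁ + r₂)/2 = 34640 km.
The half-period of the transfer ellipse is t = π√(a_t³/μ) = 32095 s.
The target's mean motion on its circular orbit is ω₂ = √(μ/r₂³) = 4.0681×10^-5 rad/s.
Angle swept by the target during transfer: ω₂·t = 1.3057 rad = 74.81°.
The space tug traverses 180° on the transfer ellipse, so the target must lead by 180° − 74.81° = 105°.

φ = 105°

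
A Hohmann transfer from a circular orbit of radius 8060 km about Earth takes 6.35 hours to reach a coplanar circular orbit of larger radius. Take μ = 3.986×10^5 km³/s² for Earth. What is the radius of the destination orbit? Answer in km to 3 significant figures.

r₂ = 47200 km

Transfer time t = 6.35 hours = 22860 s, and t = π√(a_t³/μ).
So a_t = (μ t²/π²)^(1/3) = (3.986×10^5 × (22860)² / π²)^(1/3) = 27635 km.
Since a_t = (r₁ + r₂)/2, r₂ = 2a_t − r₁ = 2×27635 − 8060 = 47210 km.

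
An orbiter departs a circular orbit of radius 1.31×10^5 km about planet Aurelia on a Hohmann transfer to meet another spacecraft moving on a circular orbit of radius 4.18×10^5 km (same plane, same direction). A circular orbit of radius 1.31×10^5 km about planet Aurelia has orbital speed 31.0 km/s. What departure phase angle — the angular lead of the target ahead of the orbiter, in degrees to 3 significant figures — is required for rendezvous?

φ = 84.2°

From the circular-orbit relation v² = μ/r at r = 1.31×10^5 km: μ = v²r = (31.0)² × 1.31×10^5 = 1.25891×10^8 km³/s².
The Hohmann ellipse has a_t = (r₁ + r₂)/2 = 2.745×10^5 km.
The half-period of the transfer ellipse is t = π√(a_t³/μ) = 40269 s.
Target angular speed ω₂ = √(μ/r₂³) = 4.1518×10^-5 rad/s.
Angle swept by the target during transfer: ω₂·t = 1.6719 rad = 95.79°.
The orbiter traverses 180° on the transfer ellipse, so the target must lead by 180° − 95.79° = 84.2°.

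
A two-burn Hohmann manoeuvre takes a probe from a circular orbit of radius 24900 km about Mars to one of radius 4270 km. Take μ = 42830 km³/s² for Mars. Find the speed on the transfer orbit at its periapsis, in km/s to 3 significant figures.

The Hohmann ellipse has a_t = (r₁ + r₂)/2 = 14585 km.
At periapsis, r = 4270 km.
From the vis-viva equation, v = √[μ(2/r − 1/a_t)] = 4.138 km/s.

v = 4.14 km/s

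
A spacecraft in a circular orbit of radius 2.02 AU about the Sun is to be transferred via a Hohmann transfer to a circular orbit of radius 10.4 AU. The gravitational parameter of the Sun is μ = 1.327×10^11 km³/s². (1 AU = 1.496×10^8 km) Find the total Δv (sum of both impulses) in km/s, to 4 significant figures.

Δv = 10.13 km/s

In km: r₁ = 2.02 × 1.496×10^8 = 3.02192×10^8 km; r₂ = 10.4 × 1.496×10^8 = 1.55584×10^9 km.
Transfer-ellipse semi-major axis a_t = (r₁ + r₂)/2 = (3.02192×10^8 + 1.55584×10^9)/2 = 9.29016×10^8 km.
Circular speed at r₁: v₁ = √(μ/r₁) = √(1.327×10^11/3.02192×10^8) = 20.955 km/s.
Transfer-orbit speed at r₁ (vis-viva): v_p = √[μ(2/r₁ − 1/a_t)] = 27.118 km/s.
First burn Δv₁ = |v_p − v₁| = 6.163 km/s.
At r₂, v₂ = √(μ/r₂) = 9.235 km/s.
Transfer-orbit speed at r₂: v_a = √[μ(2/r₂ − 1/a_t)] = 5.267 km/s.
Second burn Δv₂ = |v₂ − v_a| = 3.968 km/s.
Δv = Δv₁ + Δv₂ = 6.163 + 3.968 = 10.13 km/s.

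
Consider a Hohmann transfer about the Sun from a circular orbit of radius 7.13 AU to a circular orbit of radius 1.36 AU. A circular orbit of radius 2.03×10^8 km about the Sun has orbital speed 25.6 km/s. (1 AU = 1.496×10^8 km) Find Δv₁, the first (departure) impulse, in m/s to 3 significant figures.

Δv₁ = 4850 m/s

From the circular-orbit relation v² = μ/r at r = 2.03×10^8 km: μ = v²r = (25.6)² × 2.03×10^8 = 1.33038×10^11 km³/s².
In km: r₁ = 7.13 × 1.496×10^8 = 1.066648×10^9 km; r₂ = 1.36 × 1.496×10^8 = 2.03456×10^8 km.
Semi-major axis of the transfer orbit: a_t = (1.066648×10^9 + 2.03456×10^8)/2 = 6.35052×10^8 km.
On the circular orbit at r = 1.066648×10^9 km, v_c = √(μ/r) = 11.168 km/s.
Transfer-orbit speed at the same r (vis-viva, a = a_t): v_t = √[μ(2/r − 1/a_t)] = 6.3213 km/s.
Δv₁ = |v_t − v_c| = |6.3213 − 11.168| = 4.847 km/s.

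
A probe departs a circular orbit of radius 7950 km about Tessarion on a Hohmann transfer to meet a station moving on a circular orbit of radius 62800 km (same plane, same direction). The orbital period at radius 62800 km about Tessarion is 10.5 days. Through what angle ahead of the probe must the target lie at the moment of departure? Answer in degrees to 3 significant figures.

φ = 104°

From Kepler's third law T² = 4π²r³/μ at r = 62800 km, T = 10.5 days = 10.5 × 86400 s = 9.072×10^5 s: μ = 4π²r³/T² = 11880.4 km³/s².
Transfer-ellipse semi-major axis a_t = (r₁ + r₂)/2 = (7950 + 62800)/2 = 35375 km.
Transfer time t = π√(a_t³/μ) = 1.9177×10^5 s.
The target's mean motion on its circular orbit is ω₂ = √(μ/r₂³) = 6.9259×10^-6 rad/s.
Angle swept by the target during transfer: ω₂·t = 1.3282 rad = 76.10°.
The probe traverses 180° on the transfer ellipse, so the target must lead by 180° − 76.10° = 104°.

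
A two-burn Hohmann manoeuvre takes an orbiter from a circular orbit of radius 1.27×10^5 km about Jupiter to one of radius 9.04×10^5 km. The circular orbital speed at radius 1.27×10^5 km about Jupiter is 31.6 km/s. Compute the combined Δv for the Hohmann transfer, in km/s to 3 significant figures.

From the circular-orbit relation v² = μ/r at r = 1.27×10^5 km: μ = v²r = (31.6)² × 1.27×10^5 = 1.26817×10^8 km³/s².
Semi-major axis of the transfer orbit: a_t = (1.270×10^5 + 9.040×10^5)/2 = 5.155×10^5 km.
At r₁ the circular-orbit speed is v₁ = √(μ/r₁) = 31.600 km/s.
On the transfer ellipse at r₁, v² = μ(2/r − 1/a) gives v_p = √[μ(2/r₁ − 1/a_t)] = 41.846 km/s.
First burn Δv₁ = |v_p − v₁| = 10.246 km/s.
Circular speed at r₂: v₂ = √(μ/r₂) = 11.84417 km/s.
Transfer-orbit speed at r₂: v_a = √[μ(2/r₂ − 1/a_t)] = 5.878848 km/s.
Second burn Δv₂ = |v₂ − v_a| = 5.9653 km/s.
Total Δv = Δv₁ + Δv₂ = 16.21 km/s.

Δv = 16.2 km/s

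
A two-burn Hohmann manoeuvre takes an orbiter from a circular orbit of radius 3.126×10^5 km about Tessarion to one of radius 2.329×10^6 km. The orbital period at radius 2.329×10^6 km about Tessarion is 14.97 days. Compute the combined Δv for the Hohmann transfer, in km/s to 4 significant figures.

Δv = 15.94 km/s

From Kepler's third law T² = 4π²r³/μ at r = 2.329×10^6 km, T = 14.97 days = 14.97 × 86400 s = 1.293408×10^6 s: μ = 4π²r³/T² = 2.98124×10^8 km³/s².
The Hohmann ellipse has a_t = (r₁ + r₂)/2 = 1.3208×10^6 km.
Circular speed at r₁: v₁ = √(μ/r₁) = √(2.98124×10^8/3.126×10^5) = 30.88 km/s.
Transfer-orbit speed at r₁ (v² = μ(2/r − 1/a)): v_p = √[μ(2/r₁ − 1/a_t)] = 41.01 km/s.
First burn Δv₁ = |v_p − v₁| = 10.13 km/s.
At r₂, v₂ = √(μ/r₂) = 11.314 km/s.
Transfer-orbit speed at r₂: v_a = √[μ(2/r₂ − 1/a_t)] = 5.5041 km/s.
Second burn Δv₂ = |v₂ − v_a| = 5.810 km/s.
Δv = Δv₁ + Δv₂ = 10.13 + 5.810 = 15.94 km/s.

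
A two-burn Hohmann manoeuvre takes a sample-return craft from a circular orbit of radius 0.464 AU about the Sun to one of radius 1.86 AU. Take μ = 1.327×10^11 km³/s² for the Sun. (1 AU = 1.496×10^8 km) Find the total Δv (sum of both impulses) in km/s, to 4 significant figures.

Δv = 19.63 km/s

In km: r₁ = 0.464 × 1.496×10^8 = 6.94144×10^7 km; r₂ = 1.86 × 1.496×10^8 = 2.78256×10^8 km.
The Hohmann ellipse has a_t = (r₁ + r₂)/2 = 1.738352×10^8 km.
Circular speed at r₁: v₁ = √(μ/r₁) = √(1.327×10^11/6.94144×10^7) = 43.7231 km/s.
Transfer-orbit speed at r₁ (v² = μ(2/r − 1/a)): v_p = √[μ(2/r₁ − 1/a_t)] = 55.3177 km/s.
First burn Δv₁ = |v_p − v₁| = 11.59 km/s.
Circular speed at r₂: v₂ = √(μ/r₂) = 21.838 km/s.
Transfer-orbit speed at r₂: v_a = √[μ(2/r₂ − 1/a_t)] = 13.800 km/s.
Second burn Δv₂ = |v₂ − v_a| = 8.038 km/s.
Total Δv = Δv₁ + Δv₂ = 19.63 km/s.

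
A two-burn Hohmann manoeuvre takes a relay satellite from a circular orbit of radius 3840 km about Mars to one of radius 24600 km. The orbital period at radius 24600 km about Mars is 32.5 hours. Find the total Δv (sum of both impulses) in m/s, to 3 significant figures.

From Kepler's third law T² = 4π²r³/μ at r = 24600 km, T = 32.5 hours = 32.5 × 3600 s = 1.170×10^5 s: μ = 4π²r³/T² = 42933.2 km³/s².
Transfer-ellipse semi-major axis a_t = (r₁ + r₂)/2 = (3840 + 24600)/2 = 14220 km.
At r₁ the circular-orbit speed is v₁ = √(μ/r₁) = 3.344 km/s.
On the transfer ellipse at r₁, vis-viva equation gives v_p = √[μ(2/r₁ − 1/a_t)] = 4.398 km/s.
First burn Δv₁ = |v_p − v₁| = 1.054 km/s.
Circular speed at r₂: v₂ = √(μ/r₂) = 1.3211 km/s.
Transfer-orbit speed at r₂: v_a = √[μ(2/r₂ − 1/a_t)] = 0.68651 km/s.
Second burn Δv₂ = |v₂ − v_a| = 0.6346 km/s.
Δv = Δv₁ + Δv₂ = 1.054 + 0.6346 = 1.689 km/s.

Δv = 1690 m/s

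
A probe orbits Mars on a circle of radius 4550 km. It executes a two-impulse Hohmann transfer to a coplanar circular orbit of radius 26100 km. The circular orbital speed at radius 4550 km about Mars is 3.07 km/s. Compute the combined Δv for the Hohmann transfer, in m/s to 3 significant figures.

From the circular-orbit relation v² = μ/r at r = 4550 km: μ = v²r = (3.07)² × 4550 = 42883.3 km³/s².
The Hohmann ellipse has a_t = (r₁ + r₂)/2 = 15325 km.
At r₁ the circular-orbit speed is v₁ = √(μ/r₁) = 3.0700 km/s.
On the transfer ellipse at r₁, vis-viva equation gives v_p = √[μ(2/r₁ − 1/a_t)] = 4.0064 km/s.
First burn Δv₁ = |v_p − v₁| = 0.9364 km/s.
At r₂, v₂ = √(μ/r₂) = 1.2818 km/s.
Transfer-orbit speed at r₂: v_a = √[μ(2/r₂ − 1/a_t)] = 0.69844 km/s.
Second burn Δv₂ = |v₂ − v_a| = 0.5834 km/s.
Δv = Δv₁ + Δv₂ = 0.9364 + 0.5834 = 1.520 km/s.

Δv = 1520 m/s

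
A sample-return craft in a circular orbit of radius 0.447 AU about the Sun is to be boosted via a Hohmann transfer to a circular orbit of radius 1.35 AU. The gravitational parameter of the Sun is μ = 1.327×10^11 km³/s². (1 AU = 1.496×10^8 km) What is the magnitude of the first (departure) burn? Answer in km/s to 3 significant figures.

Δv₁ = 10.1 km/s

In km: r₁ = 0.447 × 1.496×10^8 = 6.68712×10^7 km; r₂ = 1.35 × 1.496×10^8 = 2.0196×10^8 km.
Transfer-ellipse semi-major axis a_t = (r₁ + r₂)/2 = (6.68712×10^7 + 2.0196×10^8)/2 = 1.344156×10^8 km.
Circular speed at r = 6.68712×10^7 km: v_c = √(μ/r) = 44.547 km/s.
Transfer-orbit speed at the same r (vis-viva, a = a_t): v_t = √[μ(2/r − 1/a_t)] = 54.604 km/s.
Δv₁ = |v_t − v_c| = |54.604 − 44.547| = 10.06 km/s.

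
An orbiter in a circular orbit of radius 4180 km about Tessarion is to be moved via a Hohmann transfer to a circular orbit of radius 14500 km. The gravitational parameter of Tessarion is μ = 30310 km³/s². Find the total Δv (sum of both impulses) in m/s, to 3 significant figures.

Δv = 1140 m/s

Semi-major axis of the transfer orbit: a_t = (4180 + 14500)/2 = 9340 km.
At r₁ the circular-orbit speed is v₁ = √(μ/r₁) = 2.6928 km/s.
Transfer-orbit speed at r₁ (v² = μ(2/r − 1/a)): v_p = √[μ(2/r₁ − 1/a_t)] = 3.3552 km/s.
First burn Δv₁ = |v_p − v₁| = 0.6624 km/s.
At r₂, v₂ = √(μ/r₂) = 1.4458 km/s.
Transfer-orbit speed at r₂: v_a = √[μ(2/r₂ − 1/a_t)] = 0.96722 km/s.
Second burn Δv₂ = |v₂ − v_a| = 0.4786 km/s.
Δv = Δv₁ + Δv₂ = 0.6624 + 0.4786 = 1.141 km/s.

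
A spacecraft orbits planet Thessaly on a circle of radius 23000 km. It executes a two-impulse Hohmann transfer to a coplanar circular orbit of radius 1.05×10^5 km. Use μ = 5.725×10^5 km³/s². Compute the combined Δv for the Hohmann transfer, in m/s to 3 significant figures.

Δv = 2340 m/s

Transfer-ellipse semi-major axis a_t = (r₁ + r₂)/2 = (23000 + 1.050×10^5)/2 = 64000 km.
Circular speed at r₁: v₁ = √(μ/r₁) = √(5.725×10^5/23000) = 4.9891 km/s.
On the transfer ellipse at r₁, vis-viva equation gives v_p = √[μ(2/r₁ − 1/a_t)] = 6.3904 km/s.
First burn Δv₁ = |v_p − v₁| = 1.4013 km/s.
At r₂, v₂ = √(μ/r₂) = 2.33503 km/s.
Transfer-orbit speed at r₂: v_a = √[μ(2/r₂ − 1/a_t)] = 1.39980 km/s.
Second burn Δv₂ = |v₂ − v_a| = 0.93523 km/s.
Δv = Δv₁ + Δv₂ = 1.4013 + 0.93523 = 2.337 km/s.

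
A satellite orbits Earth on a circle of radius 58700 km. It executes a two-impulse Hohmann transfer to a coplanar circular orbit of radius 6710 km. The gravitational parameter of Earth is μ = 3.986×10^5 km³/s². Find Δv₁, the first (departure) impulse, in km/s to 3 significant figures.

Δv₁ = 1.43 km/s

The Hohmann ellipse has a_t = (r₁ + r₂)/2 = 32705 km.
Circular speed at r = 58700 km: v_c = √(μ/r) = 2.606 km/s.
Vis-viva on the transfer ellipse at r = 58700 km gives v_t = √[μ(2/r − 1/a_t)] = 1.180 km/s.
Δv₁ = |v_t − v_c| = |1.180 − 2.606| = 1.426 km/s.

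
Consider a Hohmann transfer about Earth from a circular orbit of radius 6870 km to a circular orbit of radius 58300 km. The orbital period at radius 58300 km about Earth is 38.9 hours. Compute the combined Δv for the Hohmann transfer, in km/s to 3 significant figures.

From Kepler's third law T² = 4π²r³/μ at r = 58300 km, T = 38.9 hours = 38.9 × 3600 s = 1.4004×10^5 s: μ = 4π²r³/T² = 3.98897×10^5 km³/s².
Semi-major axis of the transfer orbit: a_t = (6870 + 58300)/2 = 32585 km.
At r₁ the circular-orbit speed is v₁ = √(μ/r₁) = 7.6200 km/s.
On the transfer ellipse at r₁, vis-viva gives v_p = √[μ(2/r₁ − 1/a_t)] = 10.192 km/s.
First burn Δv₁ = |v_p − v₁| = 2.572 km/s.
At r₂, v₂ = √(μ/r₂) = 2.616 km/s.
Transfer-orbit speed at r₂: v_a = √[μ(2/r₂ − 1/a_t)] = 1.201 km/s.
Second burn Δv₂ = |v₂ − v_a| = 1.415 km/s.
Δv = Δv₁ + Δv₂ = 2.572 + 1.415 = 3.987 km/s.

Δv = 3.99 km/s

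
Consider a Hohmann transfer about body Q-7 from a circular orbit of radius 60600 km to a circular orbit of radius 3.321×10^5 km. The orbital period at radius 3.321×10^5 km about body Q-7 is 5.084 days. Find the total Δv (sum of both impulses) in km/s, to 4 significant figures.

From Kepler's third law T² = 4π²r³/μ at r = 3.321×10^5 km, T = 5.084 days = 5.084 × 86400 s = 4.392576×10^5 s: μ = 4π²r³/T² = 7.49424×10^6 km³/s².
Transfer-ellipse semi-major axis a_t = (r₁ + r₂)/2 = (60600 + 3.321×10^5)/2 = 1.9635×10^5 km.
At r₁ the circular-orbit speed is v₁ = √(μ/r₁) = 11.121 km/s.
Transfer-orbit speed at r₁ (vis-viva equation): v_p = √[μ(2/r₁ − 1/a_t)] = 14.463 km/s.
First burn Δv₁ = |v_p − v₁| = 3.342 km/s.
At r₂, v₂ = √(μ/r₂) = 4.750 km/s.
Transfer-orbit speed at r₂: v_a = √[μ(2/r₂ − 1/a_t)] = 2.639 km/s.
Second burn Δv₂ = |v₂ − v_a| = 2.111 km/s.
Δv = Δv₁ + Δv₂ = 3.342 + 2.111 = 5.453 km/s.

Δv = 5.453 km/s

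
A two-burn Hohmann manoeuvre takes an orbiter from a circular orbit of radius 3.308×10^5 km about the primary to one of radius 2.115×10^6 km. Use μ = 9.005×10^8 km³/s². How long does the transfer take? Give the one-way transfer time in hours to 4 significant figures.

t = 39.33 hours

Transfer-ellipse semi-major axis a_t = (r₁ + r₂)/2 = (3.308×10^5 + 2.115×10^6)/2 = 1.2229×10^6 km.
Transfer time t = π√(a_t³/μ) = π√((1.2229×10^6)³ / 9.005×10^8) = 1.416×10^5 s.
Converting: 1.416×10^5 s ÷ 3600 s/hour = 39.33 hours.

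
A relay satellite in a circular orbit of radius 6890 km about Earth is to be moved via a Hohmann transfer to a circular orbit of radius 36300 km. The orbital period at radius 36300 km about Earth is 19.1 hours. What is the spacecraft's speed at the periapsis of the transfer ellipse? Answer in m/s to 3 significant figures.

v = 9870 m/s

From Kepler's third law T² = 4π²r³/μ at r = 36300 km, T = 19.1 hours = 19.1 × 3600 s = 68760 s: μ = 4π²r³/T² = 3.99400×10^5 km³/s².
The Hohmann ellipse has a_t = (r₁ + r₂)/2 = 21595 km.
At periapsis, r = 6890 km.
Applying v² = μ(2/r − 1/a_t): v = 9.871 km/s.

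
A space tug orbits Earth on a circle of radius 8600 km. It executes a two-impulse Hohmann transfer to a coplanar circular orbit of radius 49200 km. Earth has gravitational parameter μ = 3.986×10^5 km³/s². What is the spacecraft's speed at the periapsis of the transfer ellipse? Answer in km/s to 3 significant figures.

The Hohmann ellipse has a_t = (r₁ + r₂)/2 = 28900 km.
At periapsis, r = 8600 km.
From the vis-viva equation, v = √[μ(2/r − 1/a_t)] = 8.883 km/s.

v = 8.88 km/s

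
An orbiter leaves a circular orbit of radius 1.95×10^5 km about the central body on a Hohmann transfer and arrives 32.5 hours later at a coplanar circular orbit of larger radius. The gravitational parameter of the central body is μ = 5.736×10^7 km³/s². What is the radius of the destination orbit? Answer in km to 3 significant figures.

Transfer time t = 32.5 hours = 1.170×10^5 s, and t = π√(a_t³/μ).
So a_t = (μ t²/π²)^(1/3) = (5.736×10^7 × (1.170×10^5)² / π²)^(1/3) = 4.3009×10^5 km.
Since a_t = (r₁ + r₂)/2, r₂ = 2a_t − r₁ = 2×4.3009×10^5 − 1.950×10^5 = 6.6518×10^5 km.

r₂ = 6.65×10^5 km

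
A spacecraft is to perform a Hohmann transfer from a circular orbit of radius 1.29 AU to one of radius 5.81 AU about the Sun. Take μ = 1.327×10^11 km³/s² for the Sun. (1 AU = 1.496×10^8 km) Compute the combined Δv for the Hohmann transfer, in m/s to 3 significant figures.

In km: r₁ = 1.29 × 1.496×10^8 = 1.92984×10^8 km; r₂ = 5.81 × 1.496×10^8 = 8.69176×10^8 km.
Transfer-ellipse semi-major axis a_t = (r₁ + r₂)/2 = (1.92984×10^8 + 8.69176×10^8)/2 = 5.3108×10^8 km.
At r₁ the circular-orbit speed is v₁ = √(μ/r₁) = 26.223 km/s.
Transfer-orbit speed at r₁ (vis-viva): v_p = √[μ(2/r₁ − 1/a_t)] = 33.547 km/s.
First burn Δv₁ = |v_p − v₁| = 7.324 km/s.
At r₂, v₂ = √(μ/r₂) = 12.356 km/s.
Transfer-orbit speed at r₂: v_a = √[μ(2/r₂ − 1/a_t)] = 7.4484 km/s.
Second burn Δv₂ = |v₂ − v_a| = 4.908 km/s.
Δv = Δv₁ + Δv₂ = 7.324 + 4.908 = 12.23 km/s.

Δv = 12200 m/s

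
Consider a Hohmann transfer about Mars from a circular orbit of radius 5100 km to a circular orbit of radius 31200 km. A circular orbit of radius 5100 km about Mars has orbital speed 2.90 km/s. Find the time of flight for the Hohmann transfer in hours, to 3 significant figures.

From the circular-orbit relation v² = μ/r at r = 5100 km: μ = v²r = (2.90)² × 5100 = 42891.0 km³/s².
Transfer-ellipse semi-major axis a_t = (r₁ + r₂)/2 = (5100 + 31200)/2 = 18150 km.
Half the transfer-orbit period gives t = π√(a_t³/μ) = 37090 s.
Converting: 37090 s ÷ 3600 s/hour = 10.3 hours.

t = 10.3 hours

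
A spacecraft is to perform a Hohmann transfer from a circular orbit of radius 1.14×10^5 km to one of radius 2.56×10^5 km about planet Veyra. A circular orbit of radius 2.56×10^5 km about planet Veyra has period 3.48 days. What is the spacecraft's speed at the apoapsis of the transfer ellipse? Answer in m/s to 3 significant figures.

v = 4200 m/s

From Kepler's third law T² = 4π²r³/μ at r = 2.56×10^5 km, T = 3.48 days = 3.48 × 86400 s = 3.00672×10^5 s: μ = 4π²r³/T² = 7.32645×10^6 km³/s².
The Hohmann ellipse has a_t = (r₁ + r₂)/2 = 1.850×10^5 km.
At apoapsis, r = 2.560×10^5 km.
Applying v² = μ(2/r − 1/a_t): v = 4.199 km/s.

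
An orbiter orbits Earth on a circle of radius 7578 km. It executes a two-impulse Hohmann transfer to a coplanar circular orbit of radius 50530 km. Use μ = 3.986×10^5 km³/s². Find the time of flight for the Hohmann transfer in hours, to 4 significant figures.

t = 6.845 hours

Semi-major axis of the transfer orbit: a_t = (7578 + 50530)/2 = 29054 km.
Transfer time t = π√(a_t³/μ) = π√((29054)³ / 3.986×10^5) = 24643 s.
Converting: 24643 s ÷ 3600 s/hour = 6.845 hours.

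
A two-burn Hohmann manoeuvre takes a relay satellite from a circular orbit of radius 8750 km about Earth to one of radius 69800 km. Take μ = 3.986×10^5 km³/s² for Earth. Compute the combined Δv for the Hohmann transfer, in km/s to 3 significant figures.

Transfer-ellipse semi-major axis a_t = (r₁ + r₂)/2 = (8750 + 69800)/2 = 39275 km.
At r₁ the circular-orbit speed is v₁ = √(μ/r₁) = 6.7494 km/s.
On the transfer ellipse at r₁, vis-viva gives v_p = √[μ(2/r₁ − 1/a_t)] = 8.9978 km/s.
First burn Δv₁ = |v_p − v₁| = 2.248 km/s.
At r₂, v₂ = √(μ/r₂) = 2.390 km/s.
Transfer-orbit speed at r₂: v_a = √[μ(2/r₂ − 1/a_t)] = 1.128 km/s.
Second burn Δv₂ = |v₂ − v_a| = 1.262 km/s.
Δv = Δv₁ + Δv₂ = 2.248 + 1.262 = 3.510 km/s.

Δv = 3.51 km/s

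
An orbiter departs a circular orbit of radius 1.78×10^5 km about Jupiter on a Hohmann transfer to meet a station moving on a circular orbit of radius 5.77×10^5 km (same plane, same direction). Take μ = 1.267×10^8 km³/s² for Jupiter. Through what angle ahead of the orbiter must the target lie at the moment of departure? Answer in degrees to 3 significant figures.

The Hohmann ellipse has a_t = (r₁ + r₂)/2 = 3.775×10^5 km.
Transfer time t = π√(a_t³/μ) = 64735 s.
The target's mean motion on its circular orbit is ω₂ = √(μ/r₂³) = 2.5682×10^-5 rad/s.
Angle swept by the target during transfer: ω₂·t = 1.6625 rad = 95.254°.
Arrival is 180° from departure on the ellipse, so φ = 180° − 95.254° = 84.7°.

φ = 84.7°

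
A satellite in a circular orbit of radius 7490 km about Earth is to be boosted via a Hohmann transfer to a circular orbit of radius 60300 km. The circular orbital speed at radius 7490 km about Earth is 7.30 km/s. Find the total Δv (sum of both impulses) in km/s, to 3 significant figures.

From the circular-orbit relation v² = μ/r at r = 7490 km: μ = v²r = (7.30)² × 7490 = 3.99142×10^5 km³/s².
The Hohmann ellipse has a_t = (r₁ + r₂)/2 = 33895 km.
Circular speed at r₁: v₁ = √(μ/r₁) = √(3.99142×10^5/7490) = 7.300 km/s.
On the transfer ellipse at r₁, vis-viva gives v_p = √[μ(2/r₁ − 1/a_t)] = 9.737 km/s.
First burn Δv₁ = |v_p − v₁| = 2.437 km/s.
Circular speed at r₂: v₂ = √(μ/r₂) = 2.5728 km/s.
Transfer-orbit speed at r₂: v_a = √[μ(2/r₂ − 1/a_t)] = 1.2094 km/s.
Second burn Δv₂ = |v₂ − v_a| = 1.363 km/s.
Total Δv = Δv₁ + Δv₂ = 3.800 km/s.

Δv = 3.80 km/s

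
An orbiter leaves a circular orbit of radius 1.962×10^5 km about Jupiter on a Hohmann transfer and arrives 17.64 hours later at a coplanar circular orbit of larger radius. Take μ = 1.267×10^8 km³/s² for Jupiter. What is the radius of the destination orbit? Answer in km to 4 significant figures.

r₂ = 5.492×10^5 km

Transfer time t = 17.64 hours = 63504 s, and t = π√(a_t³/μ).
So a_t = (μ t²/π²)^(1/3) = (1.267×10^8 × (63504)² / π²)^(1/3) = 3.7270×10^5 km.
Since a_t = (r₁ + r₂)/2, r₂ = 2a_t − r₁ = 2×3.7270×10^5 − 1.962×10^5 = 5.492×10^5 km.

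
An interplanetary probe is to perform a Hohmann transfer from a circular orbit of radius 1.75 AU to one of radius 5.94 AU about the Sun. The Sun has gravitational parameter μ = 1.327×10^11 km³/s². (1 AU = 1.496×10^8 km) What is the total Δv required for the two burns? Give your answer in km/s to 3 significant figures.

In km: r₁ = 1.75 × 1.496×10^8 = 2.618×10^8 km; r₂ = 5.94 × 1.496×10^8 = 8.88624×10^8 km.
Transfer-ellipse semi-major axis a_t = (r₁ + r₂)/2 = (2.618×10^8 + 8.88624×10^8)/2 = 5.75212×10^8 km.
At r₁ the circular-orbit speed is v₁ = √(μ/r₁) = 22.514 km/s.
Transfer-orbit speed at r₁ (vis-viva equation): v_p = √[μ(2/r₁ − 1/a_t)] = 27.983 km/s.
First burn Δv₁ = |v_p − v₁| = 5.469 km/s.
Circular speed at r₂: v₂ = √(μ/r₂) = 12.22 km/s.
Transfer-orbit speed at r₂: v_a = √[μ(2/r₂ − 1/a_t)] = 8.244 km/s.
Second burn Δv₂ = |v₂ − v_a| = 3.976 km/s.
Δv = Δv₁ + Δv₂ = 5.469 + 3.976 = 9.445 km/s.

Δv = 9.45 km/s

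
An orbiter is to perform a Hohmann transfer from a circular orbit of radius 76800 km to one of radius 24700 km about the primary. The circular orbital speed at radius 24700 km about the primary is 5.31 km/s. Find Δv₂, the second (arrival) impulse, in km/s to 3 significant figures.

From the circular-orbit relation v² = μ/r at r = 24700 km: μ = v²r = (5.31)² × 24700 = 6.96444×10^5 km³/s².
The Hohmann ellipse has a_t = (r₁ + r₂)/2 = 50750 km.
Circular speed at r = 24700 km: v_c = √(μ/r) = 5.310 km/s.
Transfer-orbit speed at the same r (vis-viva, a = a_t): v_t = √[μ(2/r − 1/a_t)] = 6.532 km/s.
Δv₂ = |v_t − v_c| = |6.532 − 5.310| = 1.222 km/s.

Δv₂ = 1.22 km/s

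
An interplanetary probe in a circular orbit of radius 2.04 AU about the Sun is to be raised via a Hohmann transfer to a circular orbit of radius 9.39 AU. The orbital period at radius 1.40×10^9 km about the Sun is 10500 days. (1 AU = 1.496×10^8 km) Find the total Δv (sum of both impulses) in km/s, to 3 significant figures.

Δv = 9.75 km/s

From Kepler's third law T² = 4π²r³/μ at r = 1.40×10^9 km, T = 10500 days = 10500 × 86400 s = 9.072×10^8 s: μ = 4π²r³/T² = 1.31625×10^11 km³/s².
In km: r₁ = 2.04 × 1.496×10^8 = 3.05184×10^8 km; r₂ = 9.39 × 1.496×10^8 = 1.404744×10^9 km.
Semi-major axis of the transfer orbit: a_t = (3.05184×10^8 + 1.404744×10^9)/2 = 8.54964×10^8 km.
At r₁ the circular-orbit speed is v₁ = √(μ/r₁) = 20.7677 km/s.
Transfer-orbit speed at r₁ (vis-viva equation): v_p = √[μ(2/r₁ − 1/a_t)] = 26.6203 km/s.
First burn Δv₁ = |v_p − v₁| = 5.8526 km/s.
Circular speed at r₂: v₂ = √(μ/r₂) = 9.6799 km/s.
Transfer-orbit speed at r₂: v_a = √[μ(2/r₂ − 1/a_t)] = 5.7833 km/s.
Second burn Δv₂ = |v₂ − v_a| = 3.8966 km/s.
Δv = Δv₁ + Δv₂ = 5.8526 + 3.8966 = 9.749 km/s.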